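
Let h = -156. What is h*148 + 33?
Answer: -23055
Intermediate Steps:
h*148 + 33 = -156*148 + 33 = -23088 + 33 = -23055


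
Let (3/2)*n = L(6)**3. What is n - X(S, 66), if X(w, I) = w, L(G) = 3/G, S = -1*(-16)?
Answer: -191/12 ≈ -15.917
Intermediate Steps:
S = 16
n = 1/12 (n = 2*(3/6)**3/3 = 2*(3*(1/6))**3/3 = 2*(1/2)**3/3 = (2/3)*(1/8) = 1/12 ≈ 0.083333)
n - X(S, 66) = 1/12 - 1*16 = 1/12 - 16 = -191/12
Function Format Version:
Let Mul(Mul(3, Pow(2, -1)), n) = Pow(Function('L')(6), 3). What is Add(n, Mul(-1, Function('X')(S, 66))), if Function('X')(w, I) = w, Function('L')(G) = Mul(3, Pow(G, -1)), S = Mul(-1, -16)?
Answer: Rational(-191, 12) ≈ -15.917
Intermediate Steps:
S = 16
n = Rational(1, 12) (n = Mul(Rational(2, 3), Pow(Mul(3, Pow(6, -1)), 3)) = Mul(Rational(2, 3), Pow(Mul(3, Rational(1, 6)), 3)) = Mul(Rational(2, 3), Pow(Rational(1, 2), 3)) = Mul(Rational(2, 3), Rational(1, 8)) = Rational(1, 12) ≈ 0.083333)
Add(n, Mul(-1, Function('X')(S, 66))) = Add(Rational(1, 12), Mul(-1, 16)) = Add(Rational(1, 12), -16) = Rational(-191, 12)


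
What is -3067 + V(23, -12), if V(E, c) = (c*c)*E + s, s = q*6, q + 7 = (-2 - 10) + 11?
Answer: 197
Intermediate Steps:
q = -8 (q = -7 + ((-2 - 10) + 11) = -7 + (-12 + 11) = -7 - 1 = -8)
s = -48 (s = -8*6 = -48)
V(E, c) = -48 + E*c² (V(E, c) = (c*c)*E - 48 = c²*E - 48 = E*c² - 48 = -48 + E*c²)
-3067 + V(23, -12) = -3067 + (-48 + 23*(-12)²) = -3067 + (-48 + 23*144) = -3067 + (-48 + 3312) = -3067 + 3264 = 197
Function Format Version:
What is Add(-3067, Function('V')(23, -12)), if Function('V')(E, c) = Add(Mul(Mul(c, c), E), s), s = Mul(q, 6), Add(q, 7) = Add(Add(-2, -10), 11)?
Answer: 197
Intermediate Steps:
q = -8 (q = Add(-7, Add(Add(-2, -10), 11)) = Add(-7, Add(-12, 11)) = Add(-7, -1) = -8)
s = -48 (s = Mul(-8, 6) = -48)
Function('V')(E, c) = Add(-48, Mul(E, Pow(c, 2))) (Function('V')(E, c) = Add(Mul(Mul(c, c), E), -48) = Add(Mul(Pow(c, 2), E), -48) = Add(Mul(E, Pow(c, 2)), -48) = Add(-48, Mul(E, Pow(c, 2))))
Add(-3067, Function('V')(23, -12)) = Add(-3067, Add(-48, Mul(23, Pow(-12, 2)))) = Add(-3067, Add(-48, Mul(23, 144))) = Add(-3067, Add(-48, 3312)) = Add(-3067, 3264) = 197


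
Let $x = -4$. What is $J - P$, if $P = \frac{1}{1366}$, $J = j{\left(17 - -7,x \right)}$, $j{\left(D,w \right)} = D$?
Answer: $\frac{32783}{1366} \approx 23.999$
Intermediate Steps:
$J = 24$ ($J = 17 - -7 = 17 + 7 = 24$)
$P = \frac{1}{1366} \approx 0.00073206$
$J - P = 24 - \frac{1}{1366} = \frac{32783}{1366}$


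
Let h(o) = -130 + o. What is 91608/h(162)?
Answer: 11451/4 ≈ 2862.8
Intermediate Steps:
91608/h(162) = 91608/(-130 + 162) = 91608/32 = 91608*(1/32) = 11451/4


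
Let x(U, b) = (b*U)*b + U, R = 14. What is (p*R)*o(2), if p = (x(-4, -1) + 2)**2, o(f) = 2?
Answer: 1008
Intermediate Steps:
x(U, b) = U + U*b**2 (x(U, b) = (U*b)*b + U = U*b**2 + U = U + U*b**2)
p = 36 (p = (-4*(1 + (-1)**2) + 2)**2 = (-4*(1 + 1) + 2)**2 = (-4*2 + 2)**2 = (-8 + 2)**2 = (-6)**2 = 36)
(p*R)*o(2) = (36*14)*2 = 504*2 = 1008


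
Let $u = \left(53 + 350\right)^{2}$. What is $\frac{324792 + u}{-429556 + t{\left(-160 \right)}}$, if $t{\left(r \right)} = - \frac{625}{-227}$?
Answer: $- \frac{10054057}{8864417} \approx -1.1342$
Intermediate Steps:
$t{\left(r \right)} = \frac{625}{227}$ ($t{\left(r \right)} = \left(-625\right) \left(- \frac{1}{227}\right) = \frac{625}{227}$)
$u = 162409$ ($u = 403^{2} = 162409$)
$\frac{324792 + u}{-429556 + t{\left(-160 \right)}} = \frac{324792 + 162409}{-429556 + \frac{625}{227}} = \frac{487201}{- \frac{97508587}{227}} = 487201 \left(- \frac{227}{97508587}\right) = - \frac{10054057}{8864417}$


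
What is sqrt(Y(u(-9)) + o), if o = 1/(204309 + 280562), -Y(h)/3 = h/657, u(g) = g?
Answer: sqrt(51489459051938)/35395583 ≈ 0.20273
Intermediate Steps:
Y(h) = -h/219 (Y(h) = -3*h/657 = -h/219)
o = 1/484871 ≈ 2.0624e-6
sqrt(Y(u(-9)) + o) = sqrt(-1/219*(-9) + 1/484871) = sqrt(3/73 + 1/484871) = sqrt(1454686/35395583) = sqrt(51489459051938)/35395583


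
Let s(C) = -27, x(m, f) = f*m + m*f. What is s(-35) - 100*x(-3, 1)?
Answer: 573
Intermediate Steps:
x(m, f) = 2*f*m (x(m, f) = f*m + f*m = 2*f*m)
s(-35) - 100*x(-3, 1) = -27 - 100*2*1*(-3) = -27 - 100*(-6) = -27 - 1*(-600) = -27 + 600 = 573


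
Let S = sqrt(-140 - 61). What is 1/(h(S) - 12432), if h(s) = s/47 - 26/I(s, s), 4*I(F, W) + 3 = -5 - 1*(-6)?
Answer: -27347420/338561059801 - 47*I*sqrt(201)/338561059801 ≈ -8.0775e-5 - 1.9682e-9*I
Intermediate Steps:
S = I*sqrt(201) (S = sqrt(-201) = I*sqrt(201) ≈ 14.177*I)
I(F, W) = -1/2 (I(F, W) = -3/4 + (-5 - 1*(-6))/4 = -3/4 + (-5 + 6)/4 = -3/4 + (1/4)*1 = -3/4 + 1/4 = -1/2)
h(s) = 52 + s/47 (h(s) = s/47 - 26/(-1/2) = s*(1/47) - 26*(-2) = s/47 + 52 = 52 + s/47)
1/(h(S) - 12432) = 1/((52 + (I*sqrt(201))/47) - 12432) = 1/((52 + I*sqrt(201)/47) - 12432) = 1/(-12380 + I*sqrt(201)/47)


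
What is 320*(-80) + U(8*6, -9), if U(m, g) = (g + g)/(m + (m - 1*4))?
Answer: -1177609/46 ≈ -25600.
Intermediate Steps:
U(m, g) = 2*g/(-4 + 2*m) (U(m, g) = (2*g)/(m + (m - 4)) = (2*g)/(m + (-4 + m)) = (2*g)/(-4 + 2*m) = 2*g/(-4 + 2*m))
320*(-80) + U(8*6, -9) = 320*(-80) - 9/(-2 + 8*6) = -25600 - 9/(-2 + 48) = -25600 - 9/46 = -1177609/46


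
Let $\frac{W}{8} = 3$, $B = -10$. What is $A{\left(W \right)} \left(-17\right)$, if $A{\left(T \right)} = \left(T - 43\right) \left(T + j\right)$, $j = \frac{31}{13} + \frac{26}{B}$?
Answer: $\frac{499358}{65} \approx 7682.4$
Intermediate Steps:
$W = 24$ ($W = 8 \cdot 3 = 24$)
$j = - \frac{14}{65}$ ($j = \frac{31}{13} + \frac{26}{-10} = 31 \cdot \frac{1}{13} + 26 \left(- \frac{1}{10}\right) = \frac{31}{13} - \frac{13}{5} = - \frac{14}{65} \approx -0.21538$)
$A{\left(T \right)} = \left(-43 + T\right) \left(- \frac{14}{65} + T\right)$ ($A{\left(T \right)} = \left(T - 43\right) \left(T - \frac{14}{65}\right) = \left(-43 + T\right) \left(- \frac{14}{65} + T\right)$)
$A{\left(W \right)} \left(-17\right) = \left(\frac{602}{65} + 24^{2} - \frac{67416}{65}\right) \left(-17\right) = \left(\frac{602}{65} + 576 - \frac{67416}{65}\right) \left(-17\right) = \left(- \frac{29374}{65}\right) \left(-17\right) = \frac{499358}{65}$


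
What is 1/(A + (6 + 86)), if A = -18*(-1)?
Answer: 1/110 ≈ 0.0090909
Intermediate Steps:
A = 18
1/(A + (6 + 86)) = 1/(18 + (6 + 86)) = 1/(18 + 92) = 1/110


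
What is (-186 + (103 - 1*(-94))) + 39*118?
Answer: 4613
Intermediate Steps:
(-186 + (103 - 1*(-94))) + 39*118 = (-186 + (103 + 94)) + 4602 = (-186 + 197) + 4602 = 11 + 4602 = 4613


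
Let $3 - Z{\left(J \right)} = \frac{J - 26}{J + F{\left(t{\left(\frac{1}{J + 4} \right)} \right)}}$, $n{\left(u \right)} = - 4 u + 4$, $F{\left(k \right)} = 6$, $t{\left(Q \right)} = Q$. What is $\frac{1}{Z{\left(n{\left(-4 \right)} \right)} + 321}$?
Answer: $\frac{13}{4215} \approx 0.0030842$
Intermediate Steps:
$n{\left(u \right)} = 4 - 4 u$
$Z{\left(J \right)} = 3 - \frac{-26 + J}{6 + J}$ ($Z{\left(J \right)} = 3 - \frac{J - 26}{J + 6} = 3 - \frac{-26 + J}{6 + J}$)
$\frac{1}{Z{\left(n{\left(-4 \right)} \right)} + 321} = \frac{1}{\frac{2 \left(22 + \left(4 - -16\right)\right)}{6 + \left(4 - -16\right)} + 321} = \frac{1}{\frac{2 \left(22 + \left(4 + 16\right)\right)}{6 + \left(4 + 16\right)} + 321} = \frac{1}{\frac{2 \left(22 + 20\right)}{6 + 20} + 321} = \frac{1}{2 \cdot \frac{1}{26} \cdot 42 + 321} = \frac{1}{\frac{42}{13} + 321} = \frac{1}{\frac{4215}{13}} = \frac{13}{4215}$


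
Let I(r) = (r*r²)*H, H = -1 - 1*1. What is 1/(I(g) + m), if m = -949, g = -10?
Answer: 1/1051 ≈ 0.00095147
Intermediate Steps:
H = -2 (H = -1 - 1 = -2)
I(r) = -2*r³ (I(r) = (r*r²)*(-2) = r³*(-2) = -2*r³)
1/(I(g) + m) = 1/(-2*(-10)³ - 949) = 1/(-2*(-1000) - 949) = 1/(2000 - 949) = 1/1051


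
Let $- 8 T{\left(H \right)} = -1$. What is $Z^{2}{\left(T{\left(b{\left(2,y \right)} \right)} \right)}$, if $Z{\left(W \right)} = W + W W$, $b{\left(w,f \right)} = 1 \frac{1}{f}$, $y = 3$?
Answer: $\frac{81}{4096} \approx 0.019775$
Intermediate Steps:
$b{\left(w,f \right)} = \frac{1}{f}$
$T{\left(H \right)} = \frac{1}{8}$ ($T{\left(H \right)} = \left(- \frac{1}{8}\right) \left(-1\right) = \frac{1}{8}$)
$Z{\left(W \right)} = W + W^{2}$
$Z^{2}{\left(T{\left(b{\left(2,y \right)} \right)} \right)} = \left(\frac{1 + \frac{1}{8}}{8}\right)^{2} = \left(\frac{1}{8} \cdot \frac{9}{8}\right)^{2} = \left(\frac{9}{64}\right)^{2} = \frac{81}{4096}$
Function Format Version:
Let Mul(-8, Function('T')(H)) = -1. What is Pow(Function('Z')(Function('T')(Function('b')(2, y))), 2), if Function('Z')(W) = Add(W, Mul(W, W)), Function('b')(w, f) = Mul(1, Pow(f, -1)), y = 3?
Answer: Rational(81, 4096) ≈ 0.019775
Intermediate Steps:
Function('b')(w, f) = Pow(f, -1)
Function('T')(H) = Rational(1, 8) (Function('T')(H) = Mul(Rational(-1, 8), -1) = Rational(1, 8))
Function('Z')(W) = Add(W, Pow(W, 2))
Pow(Function('Z')(Function('T')(Function('b')(2, y))), 2) = Pow(Mul(Rational(1, 8), Add(1, Rational(1, 8))), 2) = Pow(Mul(Rational(1, 8), Rational(9, 8)), 2) = Pow(Rational(9, 64), 2) = Rational(81, 4096)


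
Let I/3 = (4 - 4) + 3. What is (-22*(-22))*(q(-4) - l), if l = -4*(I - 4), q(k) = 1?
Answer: 10164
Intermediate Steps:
I = 9 (I = 3*((4 - 4) + 3) = 3*(0 + 3) = 3*3 = 9)
l = -20 (l = -4*(9 - 4) = -4*5 = -20)
(-22*(-22))*(q(-4) - l) = (-22*(-22))*(1 - 1*(-20)) = 484*(1 + 20) = 484*21 = 10164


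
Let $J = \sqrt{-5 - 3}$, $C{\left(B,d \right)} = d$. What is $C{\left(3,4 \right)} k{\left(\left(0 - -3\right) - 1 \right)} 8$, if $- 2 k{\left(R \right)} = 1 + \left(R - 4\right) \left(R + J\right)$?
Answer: $48 + 64 i \sqrt{2} \approx 48.0 + 90.51 i$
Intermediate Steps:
$J = 2 i \sqrt{2}$ ($J = \sqrt{-8} = 2 i \sqrt{2} \approx 2.8284 i$)
$k{\left(R \right)} = - \frac{1}{2} - \frac{\left(-4 + R\right) \left(R + 2 i \sqrt{2}\right)}{2}$ ($k{\left(R \right)} = - \frac{1 + \left(R - 4\right) \left(R + 2 i \sqrt{2}\right)}{2} = - \frac{1 + \left(-4 + R\right) \left(R + 2 i \sqrt{2}\right)}{2} = - \frac{1}{2} - \frac{\left(-4 + R\right) \left(R + 2 i \sqrt{2}\right)}{2}$)
$C{\left(3,4 \right)} k{\left(\left(0 - -3\right) - 1 \right)} 8 = 4 \left(- \frac{1}{2} + 2 \left(\left(0 - -3\right) - 1\right) - \frac{\left(\left(0 - -3\right) - 1\right)^{2}}{2} + 4 i \sqrt{2} - i \left(\left(0 - -3\right) - 1\right) \sqrt{2}\right) 8 = 4 \left(- \frac{1}{2} + 2 \left(\left(0 + 3\right) - 1\right) - \frac{\left(\left(0 + 3\right) - 1\right)^{2}}{2} + 4 i \sqrt{2} - i \left(\left(0 + 3\right) - 1\right) \sqrt{2}\right) 8 = 4 \left(- \frac{1}{2} + 2 \left(3 - 1\right) - \frac{\left(3 - 1\right)^{2}}{2} + 4 i \sqrt{2} - i \left(3 - 1\right) \sqrt{2}\right) 8 = 4 \left(- \frac{1}{2} + 2 \cdot 2 - \frac{2^{2}}{2} + 4 i \sqrt{2} - i 2 \sqrt{2}\right) 8 = 4 \left(- \frac{1}{2} + 4 - 2 + 4 i \sqrt{2} - 2 i \sqrt{2}\right) 8 = 4 \left(\frac{3}{2} + 2 i \sqrt{2}\right) 8 = \left(6 + 8 i \sqrt{2}\right) 8 = 48 + 64 i \sqrt{2}$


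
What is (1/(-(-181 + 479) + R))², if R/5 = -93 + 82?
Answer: 1/124609 ≈ 8.0251e-6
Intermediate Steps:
R = -55 (R = 5*(-93 + 82) = 5*(-11) = -55)
(1/(-(-181 + 479) + R))² = (1/(-(-181 + 479) - 55))² = (1/(-1*298 - 55))² = (1/(-298 - 55))² = (1/(-353))² = (-1/353)² = 1/124609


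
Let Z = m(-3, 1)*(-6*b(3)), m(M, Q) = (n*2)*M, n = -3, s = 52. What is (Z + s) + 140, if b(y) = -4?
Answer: 624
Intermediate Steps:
m(M, Q) = -6*M (m(M, Q) = (-3*2)*M = -6*M)
Z = 432 (Z = (-6*(-3))*(-6*(-4)) = 18*24 = 432)
(Z + s) + 140 = (432 + 52) + 140 = 484 + 140 = 624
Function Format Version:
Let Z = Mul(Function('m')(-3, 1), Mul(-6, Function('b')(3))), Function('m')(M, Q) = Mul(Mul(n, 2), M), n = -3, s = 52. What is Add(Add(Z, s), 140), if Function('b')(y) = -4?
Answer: 624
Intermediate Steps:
Function('m')(M, Q) = Mul(-6, M) (Function('m')(M, Q) = Mul(Mul(-3, 2), M) = Mul(-6, M))
Z = 432 (Z = Mul(Mul(-6, -3), Mul(-6, -4)) = Mul(18, 24) = 432)
Add(Add(Z, s), 140) = Add(Add(432, 52), 140) = Add(484, 140) = 624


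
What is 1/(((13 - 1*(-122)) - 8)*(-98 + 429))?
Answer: 1/42037 ≈ 2.3789e-5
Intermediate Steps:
1/(((13 - 1*(-122)) - 8)*(-98 + 429)) = 1/(((13 + 122) - 8)*331) = 1/((135 - 8)*331) = 1/(127*331) = 1/42037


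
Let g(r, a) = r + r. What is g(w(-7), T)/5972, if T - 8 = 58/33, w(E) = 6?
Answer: 3/1493 ≈ 0.0020094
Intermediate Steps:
T = 322/33 (T = 8 + 58/33 = 322/33 ≈ 9.7576)
g(r, a) = 2*r
g(w(-7), T)/5972 = (2*6)/5972 = 12*(1/5972) = 3/1493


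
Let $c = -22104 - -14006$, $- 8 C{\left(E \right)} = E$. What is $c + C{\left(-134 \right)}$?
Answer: $- \frac{32325}{4} \approx -8081.3$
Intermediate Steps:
$C{\left(E \right)} = - \frac{E}{8}$
$c = -8098$ ($c = -22104 + 14006 = -8098$)
$c + C{\left(-134 \right)} = -8098 - - \frac{67}{4} = -8098 + \frac{67}{4} = - \frac{32325}{4}$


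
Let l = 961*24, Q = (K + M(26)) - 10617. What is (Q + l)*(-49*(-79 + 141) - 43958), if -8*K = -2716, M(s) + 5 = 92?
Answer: -605003006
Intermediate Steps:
M(s) = 87 (M(s) = -5 + 92 = 87)
K = 679/2 (K = -⅛*(-2716) = 679/2 ≈ 339.50)
Q = -20381/2 (Q = (679/2 + 87) - 10617 = 853/2 - 10617 = -20381/2 ≈ -10191.)
l = 23064
(Q + l)*(-49*(-79 + 141) - 43958) = (-20381/2 + 23064)*(-49*(-79 + 141) - 43958) = 25747*(-49*62 - 43958)/2 = 25747*(-3038 - 43958)/2 = (25747/2)*(-46996) = -605003006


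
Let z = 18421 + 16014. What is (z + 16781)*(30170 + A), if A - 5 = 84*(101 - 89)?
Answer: 1597068528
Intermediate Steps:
z = 34435
A = 1013 (A = 5 + 84*(101 - 89) = 5 + 84*12 = 5 + 1008 = 1013)
(z + 16781)*(30170 + A) = (34435 + 16781)*(30170 + 1013) = 51216*31183 = 1597068528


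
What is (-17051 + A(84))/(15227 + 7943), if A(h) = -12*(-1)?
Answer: -17039/23170 ≈ -0.73539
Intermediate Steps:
A(h) = 12
(-17051 + A(84))/(15227 + 7943) = (-17051 + 12)/(15227 + 7943) = -17039/23170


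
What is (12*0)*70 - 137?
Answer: -137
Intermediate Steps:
(12*0)*70 - 137 = 0*70 - 137 = 0 - 137 = -137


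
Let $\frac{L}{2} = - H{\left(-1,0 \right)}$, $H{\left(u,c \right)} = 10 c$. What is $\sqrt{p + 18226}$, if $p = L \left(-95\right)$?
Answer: $\sqrt{18226} \approx 135.0$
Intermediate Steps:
$L = 0$ ($L = 2 \left(- 10 \cdot 0\right) = 2 \left(\left(-1\right) 0\right) = 2 \cdot 0 = 0$)
$p = 0$ ($p = 0 \left(-95\right) = 0$)
$\sqrt{p + 18226} = \sqrt{0 + 18226} = \sqrt{18226}$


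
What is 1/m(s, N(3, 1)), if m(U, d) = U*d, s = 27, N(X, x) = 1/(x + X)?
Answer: 4/27 ≈ 0.14815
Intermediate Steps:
N(X, x) = 1/(X + x)
1/m(s, N(3, 1)) = 1/(27/(3 + 1)) = 1/(27/4) = 4/27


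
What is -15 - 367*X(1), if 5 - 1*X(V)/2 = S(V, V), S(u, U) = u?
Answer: -2951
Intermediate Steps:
X(V) = 10 - 2*V
-15 - 367*X(1) = -15 - 367*(10 - 2*1) = -15 - 367*(10 - 2) = -15 - 367*8 = -15 - 2936 = -2951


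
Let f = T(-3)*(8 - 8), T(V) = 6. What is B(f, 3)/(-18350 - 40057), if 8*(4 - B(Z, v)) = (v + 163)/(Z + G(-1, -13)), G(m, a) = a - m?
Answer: -275/2803536 ≈ -9.8090e-5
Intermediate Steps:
f = 0 (f = 6*(8 - 8) = 6*0 = 0)
B(Z, v) = 4 - (163 + v)/(8*(-12 + Z)) (B(Z, v) = 4 - (v + 163)/(8*(Z + (-13 - 1*(-1)))) = 4 - (163 + v)/(8*(Z + (-13 + 1))) = 4 - (163 + v)/(8*(Z - 12)) = 4 - (163 + v)/(8*(-12 + Z)))
B(f, 3)/(-18350 - 40057) = ((-547 - 1*3 + 32*0)/(8*(-12 + 0)))/(-18350 - 40057) = ((1/8)*(-547 - 3 + 0)/(-12))/(-58407) = ((1/8)*(-1/12)*(-550))*(-1/58407) = (275/48)*(-1/58407) = -275/2803536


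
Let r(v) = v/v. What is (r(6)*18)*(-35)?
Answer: -630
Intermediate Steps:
r(v) = 1
(r(6)*18)*(-35) = (1*18)*(-35) = 18*(-35) = -630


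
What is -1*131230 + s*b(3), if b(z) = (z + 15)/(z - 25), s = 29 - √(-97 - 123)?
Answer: -1443791/11 + 18*I*√55/11 ≈ -1.3125e+5 + 12.136*I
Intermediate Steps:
s = 29 - 2*I*√55 (s = 29 - √(-220) = 29 - 2*I*√55 ≈ 29.0 - 14.832*I)
b(z) = (15 + z)/(-25 + z)
-1*131230 + s*b(3) = -1*131230 + (29 - 2*I*√55)*((15 + 3)/(-25 + 3)) = -131230 + (29 - 2*I*√55)*(18/(-22)) = -131230 + (29 - 2*I*√55)*(-1/22*18) = -131230 + (29 - 2*I*√55)*(-9/11) = -131230 + (-261/11 + 18*I*√55/11) = -1443791/11 + 18*I*√55/11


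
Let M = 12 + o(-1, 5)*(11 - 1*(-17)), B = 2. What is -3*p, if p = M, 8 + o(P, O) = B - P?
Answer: 384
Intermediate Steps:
o(P, O) = -6 - P (o(P, O) = -8 + (2 - P) = -6 - P)
M = -128 (M = 12 + (-6 - 1*(-1))*(11 - 1*(-17)) = 12 + (-6 + 1)*(11 + 17) = 12 - 5*28 = 12 - 140 = -128)
p = -128
-3*p = -3*(-128) = 384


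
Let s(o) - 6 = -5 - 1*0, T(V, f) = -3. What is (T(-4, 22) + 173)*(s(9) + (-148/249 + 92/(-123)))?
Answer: -198050/3403 ≈ -58.199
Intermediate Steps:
s(o) = 1 (s(o) = 6 + (-5 - 1*0) = 6 + (-5 + 0) = 6 - 5 = 1)
(T(-4, 22) + 173)*(s(9) + (-148/249 + 92/(-123))) = (-3 + 173)*(1 + (-148/249 + 92/(-123))) = 170*(1 + (-148*1/249 + 92*(-1/123))) = 170*(1 + (-148/249 - 92/123)) = 170*(1 - 4568/3403) = 170*(-1165/3403) = -198050/3403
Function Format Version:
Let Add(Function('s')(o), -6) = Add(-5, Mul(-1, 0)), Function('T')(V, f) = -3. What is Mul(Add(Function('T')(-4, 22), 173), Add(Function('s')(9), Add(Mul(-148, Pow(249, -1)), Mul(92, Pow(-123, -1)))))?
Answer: Rational(-198050, 3403) ≈ -58.199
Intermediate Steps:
Function('s')(o) = 1 (Function('s')(o) = Add(6, Add(-5, Mul(-1, 0))) = Add(6, Add(-5, 0)) = Add(6, -5) = 1)
Mul(Add(Function('T')(-4, 22), 173), Add(Function('s')(9), Add(Mul(-148, Pow(249, -1)), Mul(92, Pow(-123, -1))))) = Mul(Add(-3, 173), Add(1, Add(Mul(-148, Pow(249, -1)), Mul(92, Pow(-123, -1))))) = Mul(170, Add(1, Add(Mul(-148, Rational(1, 249)), Mul(92, Rational(-1, 123))))) = Mul(170, Add(1, Add(Rational(-148, 249), Rational(-92, 123)))) = Mul(170, Add(1, Rational(-4568, 3403))) = Mul(170, Rational(-1165, 3403)) = Rational(-198050, 3403)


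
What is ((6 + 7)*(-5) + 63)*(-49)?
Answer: 98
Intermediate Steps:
((6 + 7)*(-5) + 63)*(-49) = (13*(-5) + 63)*(-49) = (-65 + 63)*(-49) = -2*(-49) = 98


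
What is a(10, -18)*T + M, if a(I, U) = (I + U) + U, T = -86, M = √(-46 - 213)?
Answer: 2236 + I*√259 ≈ 2236.0 + 16.093*I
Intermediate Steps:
M = I*√259 (M = √(-259) = I*√259 ≈ 16.093*I)
a(I, U) = I + 2*U
a(10, -18)*T + M = (10 + 2*(-18))*(-86) + I*√259 = (10 - 36)*(-86) + I*√259 = -26*(-86) + I*√259 = 2236 + I*√259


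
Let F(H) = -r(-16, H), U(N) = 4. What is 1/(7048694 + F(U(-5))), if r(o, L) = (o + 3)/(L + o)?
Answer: 12/84584315 ≈ 1.4187e-7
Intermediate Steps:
r(o, L) = (3 + o)/(L + o)
F(H) = 13/(-16 + H) (F(H) = -(3 - 16)/(H - 16) = -(-13)/(-16 + H) = 13/(-16 + H))
1/(7048694 + F(U(-5))) = 1/(7048694 + 13/(-16 + 4)) = 1/(7048694 + 13/(-12)) = 1/(7048694 + 13*(-1/12)) = 1/(7048694 - 13/12) = 1/(84584315/12) = 12/84584315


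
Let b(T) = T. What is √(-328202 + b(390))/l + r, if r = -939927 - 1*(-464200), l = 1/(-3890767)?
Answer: -475727 - 7781534*I*√81953 ≈ -4.7573e+5 - 2.2277e+9*I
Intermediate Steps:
l = -1/3890767 ≈ -2.5702e-7
r = -475727 (r = -939927 + 464200 = -475727)
√(-328202 + b(390))/l + r = √(-328202 + 390)/(-1/3890767) - 475727 = √(-327812)*(-3890767) - 475727 = (2*I*√81953)*(-3890767) - 475727 = -7781534*I*√81953 - 475727 = -475727 - 7781534*I*√81953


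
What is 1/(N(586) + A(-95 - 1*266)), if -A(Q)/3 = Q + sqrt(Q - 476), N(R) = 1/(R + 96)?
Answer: 503729974/549044079541 + 4186116*I*sqrt(93)/549044079541 ≈ 0.00091747 + 7.3527e-5*I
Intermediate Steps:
N(R) = 1/(96 + R)
A(Q) = -3*Q - 3*sqrt(-476 + Q) (A(Q) = -3*(Q + sqrt(Q - 476)) = -3*(Q + sqrt(-476 + Q)) = -3*Q - 3*sqrt(-476 + Q))
1/(N(586) + A(-95 - 1*266)) = 1/(1/(96 + 586) + (-3*(-95 - 1*266) - 3*sqrt(-476 + (-95 - 1*266)))) = 1/(1/682 + (-3*(-95 - 266) - 3*sqrt(-476 + (-95 - 266)))) = 1/(1/682 + (-3*(-361) - 3*sqrt(-476 - 361))) = 1/(1/682 + (1083 - 9*I*sqrt(93))) = 1/(738607/682 - 9*I*sqrt(93))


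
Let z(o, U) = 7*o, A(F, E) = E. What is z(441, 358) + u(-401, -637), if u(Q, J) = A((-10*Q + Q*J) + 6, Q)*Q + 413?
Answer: 164301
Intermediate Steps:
u(Q, J) = 413 + Q² (u(Q, J) = Q*Q + 413 = Q² + 413 = 413 + Q²)
z(441, 358) + u(-401, -637) = 7*441 + (413 + (-401)²) = 3087 + (413 + 160801) = 3087 + 161214 = 164301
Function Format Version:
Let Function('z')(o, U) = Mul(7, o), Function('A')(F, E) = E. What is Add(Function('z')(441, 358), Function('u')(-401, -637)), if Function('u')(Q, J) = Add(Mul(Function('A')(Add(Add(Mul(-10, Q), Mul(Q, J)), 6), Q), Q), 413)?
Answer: 164301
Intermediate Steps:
Function('u')(Q, J) = Add(413, Pow(Q, 2)) (Function('u')(Q, J) = Add(Mul(Q, Q), 413) = Add(Pow(Q, 2), 413) = Add(413, Pow(Q, 2)))
Add(Function('z')(441, 358), Function('u')(-401, -637)) = Add(Mul(7, 441), Add(413, Pow(-401, 2))) = Add(3087, Add(413, 160801)) = Add(3087, 161214) = 164301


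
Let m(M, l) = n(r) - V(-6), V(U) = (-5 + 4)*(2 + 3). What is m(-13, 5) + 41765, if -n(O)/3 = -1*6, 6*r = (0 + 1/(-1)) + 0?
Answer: 41788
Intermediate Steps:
V(U) = -5 (V(U) = -1*5 = -5)
r = -⅙ (r = ((0 + 1/(-1)) + 0)/6 = ((0 - 1) + 0)/6 = (-1 + 0)/6 = (⅙)*(-1) = -⅙ ≈ -0.16667)
n(O) = 18 (n(O) = -(-3)*6 = -3*(-6) = 18)
m(M, l) = 23 (m(M, l) = 18 - 1*(-5) = 18 + 5 = 23)
m(-13, 5) + 41765 = 23 + 41765 = 41788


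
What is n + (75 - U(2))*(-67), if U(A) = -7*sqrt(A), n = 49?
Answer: -4976 - 469*sqrt(2) ≈ -5639.3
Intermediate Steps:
n + (75 - U(2))*(-67) = 49 + (75 - (-7)*sqrt(2))*(-67) = 49 + (75 + 7*sqrt(2))*(-67) = 49 + (-5025 - 469*sqrt(2)) = -4976 - 469*sqrt(2)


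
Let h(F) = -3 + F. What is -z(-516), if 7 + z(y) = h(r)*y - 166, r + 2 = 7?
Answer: 1205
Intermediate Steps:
r = 5 (r = -2 + 7 = 5)
z(y) = -173 + 2*y (z(y) = -7 + ((-3 + 5)*y - 166) = -7 + (2*y - 166) = -7 + (-166 + 2*y) = -173 + 2*y)
-z(-516) = -(-173 + 2*(-516)) = -(-173 - 1032) = -1*(-1205) = 1205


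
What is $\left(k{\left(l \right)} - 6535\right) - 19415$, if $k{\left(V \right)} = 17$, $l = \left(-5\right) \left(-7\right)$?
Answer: $-25933$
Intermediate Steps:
$l = 35$
$\left(k{\left(l \right)} - 6535\right) - 19415 = \left(17 - 6535\right) - 19415 = -6518 - 19415 = -25933$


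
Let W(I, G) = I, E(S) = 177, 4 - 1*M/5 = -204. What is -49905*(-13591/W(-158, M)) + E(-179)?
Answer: -678230889/158 ≈ -4.2926e+6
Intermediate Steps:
M = 1040 (M = 20 - 5*(-204) = 20 + 1020 = 1040)
-49905*(-13591/W(-158, M)) + E(-179) = -49905/((-158/(-13591))) + 177 = -49905/((-158*(-1/13591))) + 177 = -49905/158/13591 + 177 = -49905*13591/158 + 177 = -678258855/158 + 177 = -678230889/158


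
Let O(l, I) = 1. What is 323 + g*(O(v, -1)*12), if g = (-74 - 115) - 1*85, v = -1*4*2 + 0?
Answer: -2965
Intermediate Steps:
v = -8 (v = -4*2 + 0 = -8 + 0 = -8)
g = -274 (g = -189 - 85 = -274)
323 + g*(O(v, -1)*12) = 323 - 274*12 = 323 - 3288 = -2965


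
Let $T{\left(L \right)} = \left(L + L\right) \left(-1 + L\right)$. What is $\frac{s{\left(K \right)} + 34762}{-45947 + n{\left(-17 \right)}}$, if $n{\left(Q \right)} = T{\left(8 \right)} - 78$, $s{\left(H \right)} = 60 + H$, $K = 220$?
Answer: $- \frac{5006}{6559} \approx -0.76323$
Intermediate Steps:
$T{\left(L \right)} = 2 L \left(-1 + L\right)$
$n{\left(Q \right)} = 34$ ($n{\left(Q \right)} = 2 \cdot 8 \left(-1 + 8\right) - 78 = 2 \cdot 8 \cdot 7 - 78 = 112 - 78 = 34$)
$\frac{s{\left(K \right)} + 34762}{-45947 + n{\left(-17 \right)}} = \frac{\left(60 + 220\right) + 34762}{-45947 + 34} = \frac{280 + 34762}{-45913} = 35042 \left(- \frac{1}{45913}\right) = - \frac{5006}{6559}$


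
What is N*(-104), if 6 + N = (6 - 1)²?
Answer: -1976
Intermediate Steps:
N = 19 (N = -6 + (6 - 1)² = -6 + 5² = -6 + 25 = 19)
N*(-104) = 19*(-104) = -1976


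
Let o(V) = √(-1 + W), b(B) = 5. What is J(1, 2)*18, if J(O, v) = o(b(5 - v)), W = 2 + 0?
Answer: 18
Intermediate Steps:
W = 2
o(V) = 1 (o(V) = √(-1 + 2) = √1 = 1)
J(O, v) = 1
J(1, 2)*18 = 1*18 = 18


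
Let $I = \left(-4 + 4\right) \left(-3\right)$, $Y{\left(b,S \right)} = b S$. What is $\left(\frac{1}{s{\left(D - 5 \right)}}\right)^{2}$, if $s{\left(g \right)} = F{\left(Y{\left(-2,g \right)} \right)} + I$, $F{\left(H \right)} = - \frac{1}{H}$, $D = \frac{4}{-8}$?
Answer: $121$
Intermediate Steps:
$Y{\left(b,S \right)} = S b$
$D = - \frac{1}{2}$ ($D = 4 \left(- \frac{1}{8}\right) = - \frac{1}{2} \approx -0.5$)
$I = 0$ ($I = 0 \left(-3\right) = 0$)
$s{\left(g \right)} = \frac{1}{2 g}$ ($s{\left(g \right)} = - \frac{1}{g \left(-2\right)} + 0 = - \frac{1}{\left(-2\right) g} + 0 = - \frac{-1}{2 g} + 0 = \frac{1}{2 g} + 0 = \frac{1}{2 g}$)
$\left(\frac{1}{s{\left(D - 5 \right)}}\right)^{2} = \left(\frac{1}{\frac{1}{2} \frac{1}{- \frac{1}{2} - 5}}\right)^{2} = \left(\frac{1}{\frac{1}{2} \frac{1}{- \frac{11}{2}}}\right)^{2} = \left(\frac{1}{\frac{1}{2} \left(- \frac{2}{11}\right)}\right)^{2} = \left(\frac{1}{- \frac{1}{11}}\right)^{2} = \left(-11\right)^{2} = 121$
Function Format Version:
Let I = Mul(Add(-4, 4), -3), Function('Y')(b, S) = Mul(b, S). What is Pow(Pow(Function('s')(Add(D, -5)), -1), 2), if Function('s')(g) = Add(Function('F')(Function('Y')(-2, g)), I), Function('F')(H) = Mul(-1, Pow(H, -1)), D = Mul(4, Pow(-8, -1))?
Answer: 121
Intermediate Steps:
Function('Y')(b, S) = Mul(S, b)
D = Rational(-1, 2) (D = Mul(4, Rational(-1, 8)) = Rational(-1, 2) ≈ -0.50000)
I = 0 (I = Mul(0, -3) = 0)
Function('s')(g) = Mul(Rational(1, 2), Pow(g, -1)) (Function('s')(g) = Add(Mul(-1, Pow(Mul(g, -2), -1)), 0) = Add(Mul(-1, Pow(Mul(-2, g), -1)), 0) = Add(Mul(-1, Mul(Rational(-1, 2), Pow(g, -1))), 0) = Add(Mul(Rational(1, 2), Pow(g, -1)), 0) = Mul(Rational(1, 2), Pow(g, -1)))
Pow(Pow(Function('s')(Add(D, -5)), -1), 2) = Pow(Pow(Mul(Rational(1, 2), Pow(Add(Rational(-1, 2), -5), -1)), -1), 2) = Pow(Pow(Mul(Rational(1, 2), Pow(Rational(-11, 2), -1)), -1), 2) = Pow(Pow(Mul(Rational(1, 2), Rational(-2, 11)), -1), 2) = Pow(Pow(Rational(-1, 11), -1), 2) = Pow(-11, 2) = 121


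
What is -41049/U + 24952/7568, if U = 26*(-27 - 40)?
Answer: 11066413/411983 ≈ 26.861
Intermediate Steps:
U = -1742 (U = 26*(-67) = -1742)
-41049/U + 24952/7568 = -41049/(-1742) + 24952/7568 = -41049*(-1/1742) + 24952*(1/7568) = 41049/1742 + 3119/946 = 11066413/411983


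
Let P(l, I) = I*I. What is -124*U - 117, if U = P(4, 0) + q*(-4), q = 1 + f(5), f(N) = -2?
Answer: -613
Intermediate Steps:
P(l, I) = I²
q = -1 (q = 1 - 2 = -1)
U = 4 (U = 0² - 1*(-4) = 0 + 4 = 4)
-124*U - 117 = -124*4 - 117 = -496 - 117 = -613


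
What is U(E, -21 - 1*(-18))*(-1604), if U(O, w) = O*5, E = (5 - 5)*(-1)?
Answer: 0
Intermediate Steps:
E = 0 (E = 0*(-1) = 0)
U(O, w) = 5*O
U(E, -21 - 1*(-18))*(-1604) = (5*0)*(-1604) = 0*(-1604) = 0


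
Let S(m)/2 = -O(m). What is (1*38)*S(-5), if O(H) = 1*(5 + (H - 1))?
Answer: 76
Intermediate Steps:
O(H) = 4 + H (O(H) = 1*(5 + (-1 + H)) = 1*(4 + H) = 4 + H)
S(m) = -8 - 2*m (S(m) = 2*(-(4 + m)) = 2*(-4 - m) = -8 - 2*m)
(1*38)*S(-5) = (1*38)*(-8 - 2*(-5)) = 38*(-8 + 10) = 38*2 = 76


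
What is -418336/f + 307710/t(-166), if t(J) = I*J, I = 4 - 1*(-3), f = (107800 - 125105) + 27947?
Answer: -55305239/181853 ≈ -304.12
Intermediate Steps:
f = 10642 (f = -17305 + 27947 = 10642)
I = 7 (I = 4 + 3 = 7)
t(J) = 7*J
-418336/f + 307710/t(-166) = -418336/10642 + 307710/((7*(-166))) = -418336*1/10642 + 307710/(-1162) = -12304/313 + 307710*(-1/1162) = -12304/313 - 153855/581 = -55305239/181853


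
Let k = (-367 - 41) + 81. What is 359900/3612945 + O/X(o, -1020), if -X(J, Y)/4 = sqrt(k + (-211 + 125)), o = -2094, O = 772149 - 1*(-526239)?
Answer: 71980/722589 + 46371*I*sqrt(413)/59 ≈ 0.099614 + 15972.0*I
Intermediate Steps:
O = 1298388 (O = 772149 + 526239 = 1298388)
k = -327 (k = -408 + 81 = -327)
X(J, Y) = -4*I*sqrt(413) (X(J, Y) = -4*sqrt(-327 + (-211 + 125)) = -4*sqrt(-327 - 86) = -4*I*sqrt(413))
359900/3612945 + O/X(o, -1020) = 359900/3612945 + 1298388/((-4*I*sqrt(413))) = 359900*(1/3612945) + 1298388*(I*sqrt(413)/1652) = 71980/722589 + 46371*I*sqrt(413)/59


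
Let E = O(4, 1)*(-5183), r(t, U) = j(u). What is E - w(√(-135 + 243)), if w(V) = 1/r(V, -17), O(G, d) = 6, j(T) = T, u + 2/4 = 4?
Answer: -217688/7 ≈ -31098.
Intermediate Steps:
u = 7/2 (u = -½ + 4 = 7/2 ≈ 3.5000)
r(t, U) = 7/2
w(V) = 2/7 (w(V) = 1/(7/2) = 2/7)
E = -31098 (E = 6*(-5183) = -31098)
E - w(√(-135 + 243)) = -31098 - 1*2/7 = -31098 - 2/7 = -217688/7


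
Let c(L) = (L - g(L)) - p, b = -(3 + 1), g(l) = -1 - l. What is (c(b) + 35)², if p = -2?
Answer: 900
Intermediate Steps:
b = -4 (b = -1*4 = -4)
c(L) = 3 + 2*L (c(L) = (L - (-1 - L)) - 1*(-2) = (L + (1 + L)) + 2 = (1 + 2*L) + 2 = 3 + 2*L)
(c(b) + 35)² = ((3 + 2*(-4)) + 35)² = ((3 - 8) + 35)² = (-5 + 35)² = 30² = 900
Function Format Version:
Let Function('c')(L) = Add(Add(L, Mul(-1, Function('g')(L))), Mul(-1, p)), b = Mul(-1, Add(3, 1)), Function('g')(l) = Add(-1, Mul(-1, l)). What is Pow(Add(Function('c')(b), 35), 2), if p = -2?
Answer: 900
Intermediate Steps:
b = -4 (b = Mul(-1, 4) = -4)
Function('c')(L) = Add(3, Mul(2, L)) (Function('c')(L) = Add(Add(L, Mul(-1, Add(-1, Mul(-1, L)))), Mul(-1, -2)) = Add(Add(L, Add(1, L)), 2) = Add(Add(1, Mul(2, L)), 2) = Add(3, Mul(2, L)))
Pow(Add(Function('c')(b), 35), 2) = Pow(Add(Add(3, Mul(2, -4)), 35), 2) = Pow(Add(Add(3, -8), 35), 2) = Pow(Add(-5, 35), 2) = Pow(30, 2) = 900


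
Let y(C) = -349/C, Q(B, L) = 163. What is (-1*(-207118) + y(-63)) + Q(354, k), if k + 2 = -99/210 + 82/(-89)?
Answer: 13059052/63 ≈ 2.0729e+5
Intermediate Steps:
k = -21137/6230 (k = -2 + (-99/210 + 82/(-89)) = -2 + (-99*1/210 + 82*(-1/89)) = -2 + (-33/70 - 82/89) = -2 - 8677/6230 = -21137/6230 ≈ -3.3928)
(-1*(-207118) + y(-63)) + Q(354, k) = (-1*(-207118) - 349/(-63)) + 163 = (207118 - 349*(-1/63)) + 163 = (207118 + 349/63) + 163 = 13048783/63 + 163 = 13059052/63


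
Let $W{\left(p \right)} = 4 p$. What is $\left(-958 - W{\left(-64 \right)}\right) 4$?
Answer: $-2808$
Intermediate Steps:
$\left(-958 - W{\left(-64 \right)}\right) 4 = \left(-958 - 4 \left(-64\right)\right) 4 = \left(-958 - -256\right) 4 = \left(-958 + 256\right) 4 = \left(-702\right) 4 = -2808$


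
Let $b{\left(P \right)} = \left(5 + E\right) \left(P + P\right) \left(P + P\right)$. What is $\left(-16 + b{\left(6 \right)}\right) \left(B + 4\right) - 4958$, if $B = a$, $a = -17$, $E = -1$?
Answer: $-12238$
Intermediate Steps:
$B = -17$
$b{\left(P \right)} = 16 P^{2}$ ($b{\left(P \right)} = \left(5 - 1\right) \left(P + P\right) \left(P + P\right) = 4 \cdot 2 P 2 P = 4 \cdot 4 P^{2} = 16 P^{2}$)
$\left(-16 + b{\left(6 \right)}\right) \left(B + 4\right) - 4958 = \left(-16 + 16 \cdot 6^{2}\right) \left(-17 + 4\right) - 4958 = \left(-16 + 16 \cdot 36\right) \left(-13\right) - 4958 = \left(-16 + 576\right) \left(-13\right) - 4958 = 560 \left(-13\right) - 4958 = -7280 - 4958 = -12238$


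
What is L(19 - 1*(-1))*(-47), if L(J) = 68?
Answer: -3196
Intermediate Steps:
L(19 - 1*(-1))*(-47) = 68*(-47) = -3196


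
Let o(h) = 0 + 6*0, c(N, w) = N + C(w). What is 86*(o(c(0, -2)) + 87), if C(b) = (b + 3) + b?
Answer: 7482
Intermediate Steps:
C(b) = 3 + 2*b (C(b) = (3 + b) + b = 3 + 2*b)
c(N, w) = 3 + N + 2*w (c(N, w) = N + (3 + 2*w) = 3 + N + 2*w)
o(h) = 0 (o(h) = 0 + 0 = 0)
86*(o(c(0, -2)) + 87) = 86*(0 + 87) = 86*87 = 7482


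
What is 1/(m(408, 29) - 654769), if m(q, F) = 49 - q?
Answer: -1/655128 ≈ -1.5264e-6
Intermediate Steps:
1/(m(408, 29) - 654769) = 1/((49 - 1*408) - 654769) = 1/((49 - 408) - 654769) = 1/(-359 - 654769) = 1/(-655128) = -1/655128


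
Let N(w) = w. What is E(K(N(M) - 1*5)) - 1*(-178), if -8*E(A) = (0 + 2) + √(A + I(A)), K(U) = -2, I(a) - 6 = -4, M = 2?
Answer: 711/4 ≈ 177.75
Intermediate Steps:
I(a) = 2 (I(a) = 6 - 4 = 2)
E(A) = -¼ - √(2 + A)/8 (E(A) = -((0 + 2) + √(A + 2))/8 = -(2 + √(2 + A))/8 = -¼ - √(2 + A)/8)
E(K(N(M) - 1*5)) - 1*(-178) = (-¼ - √(2 - 2)/8) - 1*(-178) = (-¼ - √0/8) + 178 = (-¼ - ⅛*0) + 178 = (-¼ + 0) + 178 = -¼ + 178 = 711/4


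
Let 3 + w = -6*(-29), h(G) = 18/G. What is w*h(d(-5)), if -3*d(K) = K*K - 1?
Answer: -1539/4 ≈ -384.75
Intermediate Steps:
d(K) = ⅓ - K²/3 (d(K) = -(K*K - 1)/3 = -(K² - 1)/3 = -(-1 + K²)/3 = ⅓ - K²/3)
w = 171 (w = -3 - 6*(-29) = -3 + 174 = 171)
w*h(d(-5)) = 171*(18/(⅓ - ⅓*(-5)²)) = 171*(18/(⅓ - ⅓*25)) = 171*(18/(⅓ - 25/3)) = 171*(18/(-8)) = 171*(18*(-⅛)) = 171*(-9/4) = -1539/4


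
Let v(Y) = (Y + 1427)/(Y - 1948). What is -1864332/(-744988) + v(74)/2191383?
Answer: 1914040284309839/764851566992274 ≈ 2.5025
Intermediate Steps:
v(Y) = (1427 + Y)/(-1948 + Y)
-1864332/(-744988) + v(74)/2191383 = -1864332/(-744988) + ((1427 + 74)/(-1948 + 74))/2191383 = -1864332*(-1/744988) + (1501/(-1874))*(1/2191383) = 466083/186247 - 1/1874*1501*(1/2191383) = 466083/186247 - 1501/1874*1/2191383 = 466083/186247 - 1501/4106651742 = 1914040284309839/764851566992274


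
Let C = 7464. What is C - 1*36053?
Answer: -28589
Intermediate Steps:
C - 1*36053 = 7464 - 1*36053 = 7464 - 36053 = -28589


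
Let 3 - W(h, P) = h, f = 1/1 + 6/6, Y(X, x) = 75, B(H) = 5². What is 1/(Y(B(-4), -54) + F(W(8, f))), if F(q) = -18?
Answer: 1/57 ≈ 0.017544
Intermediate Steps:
B(H) = 25
f = 2 (f = 1*1 + 6*(⅙) = 1 + 1 = 2)
W(h, P) = 3 - h
1/(Y(B(-4), -54) + F(W(8, f))) = 1/(75 - 18) = 1/57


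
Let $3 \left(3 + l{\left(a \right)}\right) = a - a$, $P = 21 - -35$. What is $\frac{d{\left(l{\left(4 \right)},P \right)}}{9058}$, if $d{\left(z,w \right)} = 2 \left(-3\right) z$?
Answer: $\frac{9}{4529} \approx 0.0019872$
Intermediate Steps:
$P = 56$ ($P = 21 + 35 = 56$)
$l{\left(a \right)} = -3$ ($l{\left(a \right)} = -3 + \frac{a - a}{3} = -3 + \frac{1}{3} \cdot 0 = -3 + 0 = -3$)
$d{\left(z,w \right)} = - 6 z$
$\frac{d{\left(l{\left(4 \right)},P \right)}}{9058} = \frac{\left(-6\right) \left(-3\right)}{9058} = 18 \cdot \frac{1}{9058} = \frac{9}{4529}$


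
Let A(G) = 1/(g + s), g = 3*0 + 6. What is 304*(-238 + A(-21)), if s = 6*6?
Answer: -1519240/21 ≈ -72345.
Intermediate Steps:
s = 36
g = 6 (g = 0 + 6 = 6)
A(G) = 1/42 (A(G) = 1/(6 + 36) = 1/42)
304*(-238 + A(-21)) = 304*(-238 + 1/42) = 304*(-9995/42) = -1519240/21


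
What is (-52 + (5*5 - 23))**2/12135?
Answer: 500/2427 ≈ 0.20602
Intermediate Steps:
(-52 + (5*5 - 23))**2/12135 = (-52 + (25 - 23))**2*(1/12135) = (-52 + 2)**2*(1/12135) = (-50)**2*(1/12135) = 2500*(1/12135) = 500/2427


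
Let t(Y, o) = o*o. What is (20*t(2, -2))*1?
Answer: 80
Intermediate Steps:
t(Y, o) = o²
(20*t(2, -2))*1 = (20*(-2)²)*1 = (20*4)*1 = 80*1 = 80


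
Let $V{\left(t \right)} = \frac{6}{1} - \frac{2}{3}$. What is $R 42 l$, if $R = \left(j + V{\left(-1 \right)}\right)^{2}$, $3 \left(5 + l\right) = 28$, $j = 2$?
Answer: $\frac{88088}{9} \approx 9787.6$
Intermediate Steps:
$V{\left(t \right)} = \frac{16}{3}$ ($V{\left(t \right)} = 6 \cdot 1 - \frac{2}{3} = 6 - \frac{2}{3} = \frac{16}{3}$)
$l = \frac{13}{3}$ ($l = -5 + \frac{1}{3} \cdot 28 = -5 + \frac{28}{3} = \frac{13}{3} \approx 4.3333$)
$R = \frac{484}{9}$ ($R = \left(2 + \frac{16}{3}\right)^{2} = \left(\frac{22}{3}\right)^{2} = \frac{484}{9} \approx 53.778$)
$R 42 l = \frac{484}{9} \cdot 42 \cdot \frac{13}{3} = \frac{6776}{3} \cdot \frac{13}{3} = \frac{88088}{9}$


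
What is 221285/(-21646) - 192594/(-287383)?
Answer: -59424657431/6220692418 ≈ -9.5527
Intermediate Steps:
221285/(-21646) - 192594/(-287383) = 221285*(-1/21646) - 192594*(-1/287383) = -221285/21646 + 192594/287383 = -59424657431/6220692418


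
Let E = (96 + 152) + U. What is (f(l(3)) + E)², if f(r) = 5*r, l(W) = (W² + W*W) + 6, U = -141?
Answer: 51529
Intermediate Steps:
l(W) = 6 + 2*W² (l(W) = (W² + W²) + 6 = 2*W² + 6 = 6 + 2*W²)
E = 107 (E = (96 + 152) - 141 = 248 - 141 = 107)
(f(l(3)) + E)² = (5*(6 + 2*3²) + 107)² = (5*(6 + 2*9) + 107)² = (5*(6 + 18) + 107)² = (5*24 + 107)² = (120 + 107)² = 227² = 51529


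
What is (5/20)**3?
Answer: 1/64 ≈ 0.015625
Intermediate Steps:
(5/20)**3 = (5*(1/20))**3 = (1/4)**3 = 1/64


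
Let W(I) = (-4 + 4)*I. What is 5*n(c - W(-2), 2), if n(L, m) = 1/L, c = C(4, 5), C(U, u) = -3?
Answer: -5/3 ≈ -1.6667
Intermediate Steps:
c = -3
W(I) = 0 (W(I) = 0*I = 0)
5*n(c - W(-2), 2) = 5/(-3 - 1*0) = 5/(-3 + 0) = 5/(-3) = 5*(-⅓) = -5/3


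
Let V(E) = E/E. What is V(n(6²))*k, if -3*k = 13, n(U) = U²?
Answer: -13/3 ≈ -4.3333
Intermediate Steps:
V(E) = 1
k = -13/3 (k = -⅓*13 = -13/3 ≈ -4.3333)
V(n(6²))*k = 1*(-13/3) = -13/3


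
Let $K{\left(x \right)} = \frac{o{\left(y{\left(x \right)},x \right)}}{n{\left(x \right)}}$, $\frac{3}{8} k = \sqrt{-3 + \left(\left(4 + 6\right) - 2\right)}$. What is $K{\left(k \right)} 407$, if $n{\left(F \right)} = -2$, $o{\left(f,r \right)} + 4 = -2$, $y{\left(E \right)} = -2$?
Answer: $1221$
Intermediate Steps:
$o{\left(f,r \right)} = -6$ ($o{\left(f,r \right)} = -4 - 2 = -6$)
$k = \frac{8 \sqrt{5}}{3}$ ($k = \frac{8 \sqrt{-3 + \left(\left(4 + 6\right) - 2\right)}}{3} = \frac{8 \sqrt{-3 + \left(10 - 2\right)}}{3} = \frac{8 \sqrt{-3 + 8}}{3} = \frac{8 \sqrt{5}}{3} \approx 5.9628$)
$K{\left(x \right)} = 3$ ($K{\left(x \right)} = - \frac{6}{-2} = \left(-6\right) \left(- \frac{1}{2}\right) = 3$)
$K{\left(k \right)} 407 = 3 \cdot 407 = 1221$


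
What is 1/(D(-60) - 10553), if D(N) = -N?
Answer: -1/10493 ≈ -9.5302e-5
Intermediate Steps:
1/(D(-60) - 10553) = 1/(-1*(-60) - 10553) = 1/(60 - 10553) = 1/(-10493) = -1/10493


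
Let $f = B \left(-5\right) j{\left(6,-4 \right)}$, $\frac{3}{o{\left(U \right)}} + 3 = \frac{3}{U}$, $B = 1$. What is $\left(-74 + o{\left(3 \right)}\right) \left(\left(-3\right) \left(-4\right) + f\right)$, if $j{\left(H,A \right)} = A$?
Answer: $-2416$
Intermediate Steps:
$o{\left(U \right)} = \frac{3}{-3 + \frac{3}{U}}$
$f = 20$ ($f = 1 \left(-5\right) \left(-4\right) = \left(-5\right) \left(-4\right) = 20$)
$\left(-74 + o{\left(3 \right)}\right) \left(\left(-3\right) \left(-4\right) + f\right) = \left(-74 - \frac{3}{-1 + 3}\right) \left(\left(-3\right) \left(-4\right) + 20\right) = \left(-74 - \frac{3}{2}\right) \left(12 + 20\right) = \left(-74 - 3 \cdot \frac{1}{2}\right) 32 = \left(-74 - \frac{3}{2}\right) 32 = \left(- \frac{151}{2}\right) 32 = -2416$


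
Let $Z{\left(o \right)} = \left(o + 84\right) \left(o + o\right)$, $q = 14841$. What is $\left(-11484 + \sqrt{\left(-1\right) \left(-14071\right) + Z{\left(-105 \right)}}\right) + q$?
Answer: $3357 + \sqrt{18481} \approx 3492.9$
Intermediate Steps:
$Z{\left(o \right)} = 2 o \left(84 + o\right)$ ($Z{\left(o \right)} = \left(84 + o\right) 2 o = 2 o \left(84 + o\right)$)
$\left(-11484 + \sqrt{\left(-1\right) \left(-14071\right) + Z{\left(-105 \right)}}\right) + q = \left(-11484 + \sqrt{\left(-1\right) \left(-14071\right) + 2 \left(-105\right) \left(84 - 105\right)}\right) + 14841 = \left(-11484 + \sqrt{14071 + 2 \left(-105\right) \left(-21\right)}\right) + 14841 = \left(-11484 + \sqrt{14071 + 4410}\right) + 14841 = \left(-11484 + \sqrt{18481}\right) + 14841 = 3357 + \sqrt{18481}$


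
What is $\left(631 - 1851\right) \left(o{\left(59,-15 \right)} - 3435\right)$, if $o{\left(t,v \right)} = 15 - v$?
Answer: $4154100$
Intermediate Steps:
$\left(631 - 1851\right) \left(o{\left(59,-15 \right)} - 3435\right) = \left(631 - 1851\right) \left(\left(15 - -15\right) - 3435\right) = - 1220 \left(\left(15 + 15\right) - 3435\right) = - 1220 \left(30 - 3435\right) = \left(-1220\right) \left(-3405\right) = 4154100$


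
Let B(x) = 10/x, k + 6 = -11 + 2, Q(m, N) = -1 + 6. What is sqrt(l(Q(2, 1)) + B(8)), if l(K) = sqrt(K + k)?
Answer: sqrt(5 + 4*I*sqrt(10))/2 ≈ 1.5249 + 1.0369*I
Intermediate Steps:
Q(m, N) = 5
k = -15 (k = -6 + (-11 + 2) = -6 - 9 = -15)
l(K) = sqrt(-15 + K) (l(K) = sqrt(K - 15) = sqrt(-15 + K))
sqrt(l(Q(2, 1)) + B(8)) = sqrt(sqrt(-15 + 5) + 10/8) = sqrt(sqrt(-10) + 10*(1/8)) = sqrt(I*sqrt(10) + 5/4) = sqrt(5/4 + I*sqrt(10))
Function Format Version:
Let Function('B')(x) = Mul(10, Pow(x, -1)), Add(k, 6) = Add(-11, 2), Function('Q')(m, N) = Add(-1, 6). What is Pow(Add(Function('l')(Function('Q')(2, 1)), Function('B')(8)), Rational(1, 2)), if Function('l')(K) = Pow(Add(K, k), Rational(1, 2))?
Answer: Mul(Rational(1, 2), Pow(Add(5, Mul(4, I, Pow(10, Rational(1, 2)))), Rational(1, 2))) ≈ Add(1.5249, Mul(1.0369, I))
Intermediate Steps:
Function('Q')(m, N) = 5
k = -15 (k = Add(-6, Add(-11, 2)) = Add(-6, -9) = -15)
Function('l')(K) = Pow(Add(-15, K), Rational(1, 2)) (Function('l')(K) = Pow(Add(K, -15), Rational(1, 2)) = Pow(Add(-15, K), Rational(1, 2)))
Pow(Add(Function('l')(Function('Q')(2, 1)), Function('B')(8)), Rational(1, 2)) = Pow(Add(Pow(Add(-15, 5), Rational(1, 2)), Mul(10, Pow(8, -1))), Rational(1, 2)) = Pow(Add(Pow(-10, Rational(1, 2)), Mul(10, Rational(1, 8))), Rational(1, 2)) = Pow(Add(Mul(I, Pow(10, Rational(1, 2))), Rational(5, 4)), Rational(1, 2)) = Pow(Add(Rational(5, 4), Mul(I, Pow(10, Rational(1, 2)))), Rational(1, 2))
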